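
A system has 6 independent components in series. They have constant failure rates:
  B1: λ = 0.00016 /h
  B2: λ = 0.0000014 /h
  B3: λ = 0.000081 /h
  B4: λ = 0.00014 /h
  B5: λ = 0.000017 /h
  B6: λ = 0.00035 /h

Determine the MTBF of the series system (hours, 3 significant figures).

Series of exponential components: λ_sys = Σ λ_i
λ_sys = 0.00016 + 0.0000014 + 0.000081 + 0.00014 + 0.000017 + 0.00035 = 7.4940e-04 /h
MTBF = 1 / λ_sys = 1330 h

1330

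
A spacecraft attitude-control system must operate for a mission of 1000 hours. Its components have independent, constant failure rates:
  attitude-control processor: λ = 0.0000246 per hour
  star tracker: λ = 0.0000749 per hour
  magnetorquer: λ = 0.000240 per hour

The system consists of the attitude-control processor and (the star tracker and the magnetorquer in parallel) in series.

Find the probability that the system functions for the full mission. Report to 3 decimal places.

R(attitude-control processor) = exp(−0.0000246 × 1000) = 0.97570
R(star tracker) = exp(−0.0000749 × 1000) = 0.92784
R(magnetorquer) = exp(−0.000240 × 1000) = 0.78663
Parallel (star tracker and magnetorquer): 1 − (1 − 0.92784)(1 − 0.78663) = 0.98460
Series (attitude-control processor and [0.98460]): 0.97570 × 0.98460 = 0.961

0.961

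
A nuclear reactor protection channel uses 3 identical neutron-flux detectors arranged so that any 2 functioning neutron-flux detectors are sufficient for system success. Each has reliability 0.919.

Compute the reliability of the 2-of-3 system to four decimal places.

R = Σ_{i=2}^{3} C(3,i) p^i (1−p)^{3−i} with p = 0.919
C(3,2)·0.919^2·0.081^1 = 0.205228
C(3,3)·0.919^3·0.081^0 = 0.776152
Sum = 0.9814

0.9814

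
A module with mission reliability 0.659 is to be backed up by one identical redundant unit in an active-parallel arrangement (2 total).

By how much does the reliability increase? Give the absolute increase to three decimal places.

0.225

R_before = 0.659
R_after = 1 − (1 − 0.659)^2 = 0.884
ΔR = 0.884 − 0.659 = 0.225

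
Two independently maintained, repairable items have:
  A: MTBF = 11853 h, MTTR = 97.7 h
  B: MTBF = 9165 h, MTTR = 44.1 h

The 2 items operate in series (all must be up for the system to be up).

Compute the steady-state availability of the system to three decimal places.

A(A) = MTBF/(MTBF+MTTR) = 11853/(11853+97.7) = 0.991825
A(B) = MTBF/(MTBF+MTTR) = 9165/(9165+44.1) = 0.995211
Series availability: 0.991825 × 0.995211 = 0.987

0.987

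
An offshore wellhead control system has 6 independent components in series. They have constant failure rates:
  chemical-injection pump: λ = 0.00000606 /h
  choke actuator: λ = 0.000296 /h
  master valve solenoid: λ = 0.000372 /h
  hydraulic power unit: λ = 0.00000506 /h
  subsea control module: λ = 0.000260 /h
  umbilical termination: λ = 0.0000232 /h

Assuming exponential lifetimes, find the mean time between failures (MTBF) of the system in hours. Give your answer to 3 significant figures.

1040

Series of exponential components: λ_sys = Σ λ_i
λ_sys = 0.00000606 + 0.000296 + 0.000372 + 0.00000506 + 0.000260 + 0.0000232 = 9.6232e-04 /h
MTBF = 1 / λ_sys = 1040 h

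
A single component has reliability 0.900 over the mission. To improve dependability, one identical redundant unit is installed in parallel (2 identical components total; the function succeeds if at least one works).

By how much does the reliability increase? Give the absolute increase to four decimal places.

R_before = 0.900
R_after = 1 − (1 − 0.900)^2 = 0.9900
ΔR = 0.9900 − 0.900 = 0.0900

0.0900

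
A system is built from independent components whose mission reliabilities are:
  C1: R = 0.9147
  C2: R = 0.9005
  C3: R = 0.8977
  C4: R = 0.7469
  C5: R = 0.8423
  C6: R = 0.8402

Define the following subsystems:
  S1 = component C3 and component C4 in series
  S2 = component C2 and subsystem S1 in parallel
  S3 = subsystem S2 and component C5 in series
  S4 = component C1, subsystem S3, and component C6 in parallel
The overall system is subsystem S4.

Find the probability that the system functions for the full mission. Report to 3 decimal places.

0.997

Series (C3 and C4): 0.89770 × 0.74690 = 0.67049
Parallel (C2 and [0.67049]): 1 − (1 − 0.90050)(1 − 0.67049) = 0.96721
Series ([0.96721] and C5): 0.96721 × 0.84230 = 0.81468
Parallel (C1, [0.81468], and C6): 1 − (1 − 0.91470)(1 − 0.81468)(1 − 0.84020) = 0.997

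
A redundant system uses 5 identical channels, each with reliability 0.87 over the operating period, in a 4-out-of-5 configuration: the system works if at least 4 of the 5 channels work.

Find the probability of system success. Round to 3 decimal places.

R = Σ_{i=4}^{5} C(5,i) p^i (1−p)^{5−i} with p = 0.87
C(5,4)·0.87^4·0.13^1 = 0.37238
C(5,5)·0.87^5·0.13^0 = 0.49842
Sum = 0.871

0.871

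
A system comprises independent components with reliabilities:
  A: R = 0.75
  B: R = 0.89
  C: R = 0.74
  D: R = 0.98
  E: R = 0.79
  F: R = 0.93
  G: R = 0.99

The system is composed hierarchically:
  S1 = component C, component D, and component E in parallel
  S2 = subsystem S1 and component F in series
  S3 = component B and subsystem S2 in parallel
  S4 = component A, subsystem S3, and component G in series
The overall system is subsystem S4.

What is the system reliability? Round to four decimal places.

0.7367

Parallel (C, D, and E): 1 − (1 − 0.740000)(1 − 0.980000)(1 − 0.790000) = 0.998908
Series ([0.998908] and F): 0.998908 × 0.930000 = 0.928984
Parallel (B and [0.928984]): 1 − (1 − 0.890000)(1 − 0.928984) = 0.992188
Series (A, [0.992188], and G): 0.750000 × 0.992188 × 0.990000 = 0.7367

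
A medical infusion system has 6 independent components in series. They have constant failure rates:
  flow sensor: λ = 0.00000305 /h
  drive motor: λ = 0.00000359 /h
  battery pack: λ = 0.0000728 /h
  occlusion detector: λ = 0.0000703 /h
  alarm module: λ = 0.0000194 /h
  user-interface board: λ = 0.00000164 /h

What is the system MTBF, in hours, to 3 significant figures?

Series of exponential components: λ_sys = Σ λ_i
λ_sys = 0.00000305 + 0.00000359 + 0.0000728 + 0.0000703 + 0.0000194 + 0.00000164 = 1.7078e-04 /h
MTBF = 1 / λ_sys = 5860 h

5860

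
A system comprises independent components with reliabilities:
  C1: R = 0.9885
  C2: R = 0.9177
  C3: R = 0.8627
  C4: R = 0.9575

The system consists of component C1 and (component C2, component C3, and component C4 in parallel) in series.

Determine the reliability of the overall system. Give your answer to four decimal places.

Parallel (C2, C3, and C4): 1 − (1 − 0.917700)(1 − 0.862700)(1 − 0.957500) = 0.999520
Series (C1 and [0.999520]): 0.988500 × 0.999520 = 0.9880

0.9880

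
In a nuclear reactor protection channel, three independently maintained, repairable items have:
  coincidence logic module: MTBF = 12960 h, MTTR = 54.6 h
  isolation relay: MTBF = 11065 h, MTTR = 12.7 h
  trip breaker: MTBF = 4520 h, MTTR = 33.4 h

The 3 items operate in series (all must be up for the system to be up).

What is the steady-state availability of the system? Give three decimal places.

A(coincidence logic module) = MTBF/(MTBF+MTTR) = 12960/(12960+54.6) = 0.995805
A(isolation relay) = MTBF/(MTBF+MTTR) = 11065/(11065+12.7) = 0.998854
A(trip breaker) = MTBF/(MTBF+MTTR) = 4520/(4520+33.4) = 0.992665
Series availability: 0.995805 × 0.998854 × 0.992665 = 0.987

0.987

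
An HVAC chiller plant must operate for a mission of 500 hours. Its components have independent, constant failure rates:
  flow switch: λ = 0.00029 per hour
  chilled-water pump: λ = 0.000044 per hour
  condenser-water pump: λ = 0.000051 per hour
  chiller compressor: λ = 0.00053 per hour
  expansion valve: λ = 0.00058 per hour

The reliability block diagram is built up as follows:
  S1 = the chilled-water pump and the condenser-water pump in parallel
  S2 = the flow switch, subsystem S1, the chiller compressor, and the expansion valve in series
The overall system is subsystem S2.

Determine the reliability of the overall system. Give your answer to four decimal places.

0.4963

R(flow switch) = exp(−0.00029 × 500) = 0.865022
R(chilled-water pump) = exp(−0.000044 × 500) = 0.978240
R(condenser-water pump) = exp(−0.000051 × 500) = 0.974822
R(chiller compressor) = exp(−0.00053 × 500) = 0.767206
R(expansion valve) = exp(−0.00058 × 500) = 0.748264
Parallel (chilled-water pump and condenser-water pump): 1 − (1 − 0.978240)(1 − 0.974822) = 0.999452
Series (flow switch, [0.999452], chiller compressor, and expansion valve): 0.865022 × 0.999452 × 0.767206 × 0.748264 = 0.4963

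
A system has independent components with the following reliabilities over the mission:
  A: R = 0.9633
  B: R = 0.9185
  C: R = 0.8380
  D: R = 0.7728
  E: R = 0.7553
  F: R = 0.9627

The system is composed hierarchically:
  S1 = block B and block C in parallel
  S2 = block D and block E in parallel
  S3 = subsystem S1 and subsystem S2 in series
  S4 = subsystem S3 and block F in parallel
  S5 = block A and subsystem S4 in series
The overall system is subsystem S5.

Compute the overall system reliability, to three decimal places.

Parallel (B and C): 1 − (1 − 0.91850)(1 − 0.83800) = 0.98680
Parallel (D and E): 1 − (1 − 0.77280)(1 − 0.75530) = 0.94440
Series ([0.98680] and [0.94440]): 0.98680 × 0.94440 = 0.93193
Parallel ([0.93193] and F): 1 − (1 − 0.93193)(1 − 0.96270) = 0.99746
Series (A and [0.99746]): 0.96330 × 0.99746 = 0.961

0.961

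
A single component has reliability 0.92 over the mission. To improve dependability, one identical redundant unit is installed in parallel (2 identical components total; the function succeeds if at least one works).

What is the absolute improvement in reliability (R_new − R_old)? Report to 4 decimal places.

R_before = 0.92
R_after = 1 − (1 − 0.92)^2 = 0.9936
ΔR = 0.9936 − 0.92 = 0.0736

0.0736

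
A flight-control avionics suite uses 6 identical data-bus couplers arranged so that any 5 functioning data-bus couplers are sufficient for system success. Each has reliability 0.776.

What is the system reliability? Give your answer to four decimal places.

R = Σ_{i=5}^{6} C(6,i) p^i (1−p)^{6−i} with p = 0.776
C(6,5)·0.776^5·0.224^1 = 0.378188
C(6,6)·0.776^6·0.224^0 = 0.218359
Sum = 0.5965

0.5965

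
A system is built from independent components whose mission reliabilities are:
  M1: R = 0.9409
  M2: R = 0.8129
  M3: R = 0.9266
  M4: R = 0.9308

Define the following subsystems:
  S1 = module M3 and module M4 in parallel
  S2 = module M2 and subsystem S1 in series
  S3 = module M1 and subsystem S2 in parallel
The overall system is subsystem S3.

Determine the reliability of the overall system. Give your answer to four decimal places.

Parallel (M3 and M4): 1 − (1 − 0.926600)(1 − 0.930800) = 0.994921
Series (M2 and [0.994921]): 0.812900 × 0.994921 = 0.808771
Parallel (M1 and [0.808771]): 1 − (1 − 0.940900)(1 − 0.808771) = 0.9887

0.9887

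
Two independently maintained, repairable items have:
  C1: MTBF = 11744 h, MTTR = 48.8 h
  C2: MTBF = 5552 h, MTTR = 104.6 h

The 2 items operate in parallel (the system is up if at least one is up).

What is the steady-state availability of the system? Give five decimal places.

0.99992

A(C1) = MTBF/(MTBF+MTTR) = 11744/(11744+48.8) = 0.995862
A(C2) = MTBF/(MTBF+MTTR) = 5552/(5552+104.6) = 0.981508
Parallel availability: 1 − (1 − 0.995862)(1 − 0.981508) = 0.99992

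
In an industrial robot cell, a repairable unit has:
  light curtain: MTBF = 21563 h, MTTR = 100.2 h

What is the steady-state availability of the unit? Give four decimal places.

0.9954

A(light curtain) = MTBF/(MTBF+MTTR) = 21563/(21563+100.2) = 0.9954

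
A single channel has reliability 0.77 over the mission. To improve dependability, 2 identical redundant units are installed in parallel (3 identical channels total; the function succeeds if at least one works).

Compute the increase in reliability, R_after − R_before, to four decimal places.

R_before = 0.77
R_after = 1 − (1 − 0.77)^3 = 0.9878
ΔR = 0.9878 − 0.77 = 0.2178

0.2178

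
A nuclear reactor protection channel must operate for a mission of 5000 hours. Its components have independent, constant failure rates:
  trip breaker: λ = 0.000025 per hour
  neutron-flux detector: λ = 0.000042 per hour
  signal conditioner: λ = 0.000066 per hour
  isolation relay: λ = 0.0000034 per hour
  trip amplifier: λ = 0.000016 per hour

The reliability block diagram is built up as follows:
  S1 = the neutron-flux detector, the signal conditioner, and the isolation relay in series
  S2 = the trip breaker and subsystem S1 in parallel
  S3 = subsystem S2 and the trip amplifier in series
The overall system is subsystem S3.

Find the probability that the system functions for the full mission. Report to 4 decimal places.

R(trip breaker) = exp(−0.000025 × 5000) = 0.882497
R(neutron-flux detector) = exp(−0.000042 × 5000) = 0.810584
R(signal conditioner) = exp(−0.000066 × 5000) = 0.718924
R(isolation relay) = exp(−0.0000034 × 5000) = 0.983144
R(trip amplifier) = exp(−0.000016 × 5000) = 0.923116
Series (neutron-flux detector, signal conditioner, and isolation relay): 0.810584 × 0.718924 × 0.983144 = 0.572925
Parallel (trip breaker and [0.572925]): 1 − (1 − 0.882497)(1 − 0.572925) = 0.949817
Series ([0.949817] and trip amplifier): 0.949817 × 0.923116 = 0.8768

0.8768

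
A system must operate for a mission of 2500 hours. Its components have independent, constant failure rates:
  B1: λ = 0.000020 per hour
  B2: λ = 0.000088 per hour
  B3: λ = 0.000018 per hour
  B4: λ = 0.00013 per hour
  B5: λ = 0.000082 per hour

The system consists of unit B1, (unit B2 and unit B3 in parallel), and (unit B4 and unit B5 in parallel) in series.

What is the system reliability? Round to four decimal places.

R(B1) = exp(−0.000020 × 2500) = 0.951229
R(B2) = exp(−0.000088 × 2500) = 0.802519
R(B3) = exp(−0.000018 × 2500) = 0.955997
R(B4) = exp(−0.00013 × 2500) = 0.722527
R(B5) = exp(−0.000082 × 2500) = 0.814647
Parallel (B2 and B3): 1 − (1 − 0.802519)(1 − 0.955997) = 0.991310
Parallel (B4 and B5): 1 − (1 − 0.722527)(1 − 0.814647) = 0.948570
Series (B1, [0.991310], and [0.948570]): 0.951229 × 0.991310 × 0.948570 = 0.8945

0.8945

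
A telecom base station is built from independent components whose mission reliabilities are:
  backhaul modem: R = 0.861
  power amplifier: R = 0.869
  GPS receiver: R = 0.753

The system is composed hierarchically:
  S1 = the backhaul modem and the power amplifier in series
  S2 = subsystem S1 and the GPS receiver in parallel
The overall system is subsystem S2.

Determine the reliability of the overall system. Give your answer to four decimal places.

Series (backhaul modem and power amplifier): 0.861000 × 0.869000 = 0.748209
Parallel ([0.748209] and GPS receiver): 1 − (1 − 0.748209)(1 − 0.753000) = 0.9378

0.9378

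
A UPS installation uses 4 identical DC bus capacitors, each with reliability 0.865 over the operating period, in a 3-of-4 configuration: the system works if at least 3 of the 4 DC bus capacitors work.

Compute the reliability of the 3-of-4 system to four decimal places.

R = Σ_{i=3}^{4} C(4,i) p^i (1−p)^{4−i} with p = 0.865
C(4,3)·0.865^3·0.135^1 = 0.349496
C(4,4)·0.865^4·0.135^0 = 0.559841
Sum = 0.9093

0.9093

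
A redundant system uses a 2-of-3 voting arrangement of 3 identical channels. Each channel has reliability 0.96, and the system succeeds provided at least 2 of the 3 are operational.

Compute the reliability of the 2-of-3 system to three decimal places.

0.995

R = Σ_{i=2}^{3} C(3,i) p^i (1−p)^{3−i} with p = 0.96
C(3,2)·0.96^2·0.04^1 = 0.11059
C(3,3)·0.96^3·0.04^0 = 0.88474
Sum = 0.995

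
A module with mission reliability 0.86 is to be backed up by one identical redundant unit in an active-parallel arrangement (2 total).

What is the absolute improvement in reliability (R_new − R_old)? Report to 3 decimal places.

0.120

R_before = 0.86
R_after = 1 − (1 − 0.86)^2 = 0.980
ΔR = 0.980 − 0.86 = 0.120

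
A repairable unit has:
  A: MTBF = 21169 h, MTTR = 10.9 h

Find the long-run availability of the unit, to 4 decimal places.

A(A) = MTBF/(MTBF+MTTR) = 21169/(21169+10.9) = 0.9995

0.9995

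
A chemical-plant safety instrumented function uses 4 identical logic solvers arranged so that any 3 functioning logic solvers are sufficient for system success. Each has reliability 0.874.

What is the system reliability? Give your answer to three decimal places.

R = Σ_{i=3}^{4} C(4,i) p^i (1−p)^{4−i} with p = 0.874
C(4,3)·0.874^3·0.126^1 = 0.33648
C(4,4)·0.874^4·0.126^0 = 0.58351
Sum = 0.920

0.920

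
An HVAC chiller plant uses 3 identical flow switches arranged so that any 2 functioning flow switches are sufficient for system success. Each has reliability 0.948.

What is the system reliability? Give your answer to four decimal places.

0.9922

R = Σ_{i=2}^{3} C(3,i) p^i (1−p)^{3−i} with p = 0.948
C(3,2)·0.948^2·0.052^1 = 0.140198
C(3,3)·0.948^3·0.052^0 = 0.851971
Sum = 0.9922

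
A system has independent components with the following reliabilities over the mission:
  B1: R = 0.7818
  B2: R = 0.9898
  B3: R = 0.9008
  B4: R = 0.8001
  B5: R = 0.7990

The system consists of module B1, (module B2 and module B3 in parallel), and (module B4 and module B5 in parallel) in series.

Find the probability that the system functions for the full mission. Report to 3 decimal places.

Parallel (B2 and B3): 1 − (1 − 0.98980)(1 − 0.90080) = 0.99899
Parallel (B4 and B5): 1 − (1 − 0.80010)(1 − 0.79900) = 0.95982
Series (B1, [0.99899], and [0.95982]): 0.78180 × 0.99899 × 0.95982 = 0.750

0.750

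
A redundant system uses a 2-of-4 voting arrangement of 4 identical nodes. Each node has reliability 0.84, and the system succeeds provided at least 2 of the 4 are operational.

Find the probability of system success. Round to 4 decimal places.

R = Σ_{i=2}^{4} C(4,i) p^i (1−p)^{4−i} with p = 0.84
C(4,2)·0.84^2·0.16^2 = 0.108380
C(4,3)·0.84^3·0.16^1 = 0.379331
C(4,4)·0.84^4·0.16^0 = 0.497871
Sum = 0.9856

0.9856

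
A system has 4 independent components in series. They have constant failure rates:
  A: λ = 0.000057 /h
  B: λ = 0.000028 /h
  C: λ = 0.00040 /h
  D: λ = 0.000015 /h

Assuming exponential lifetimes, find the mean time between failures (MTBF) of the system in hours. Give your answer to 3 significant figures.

2000

Series of exponential components: λ_sys = Σ λ_i
λ_sys = 0.000057 + 0.000028 + 0.00040 + 0.000015 = 5.0000e-04 /h
MTBF = 1 / λ_sys = 2000 h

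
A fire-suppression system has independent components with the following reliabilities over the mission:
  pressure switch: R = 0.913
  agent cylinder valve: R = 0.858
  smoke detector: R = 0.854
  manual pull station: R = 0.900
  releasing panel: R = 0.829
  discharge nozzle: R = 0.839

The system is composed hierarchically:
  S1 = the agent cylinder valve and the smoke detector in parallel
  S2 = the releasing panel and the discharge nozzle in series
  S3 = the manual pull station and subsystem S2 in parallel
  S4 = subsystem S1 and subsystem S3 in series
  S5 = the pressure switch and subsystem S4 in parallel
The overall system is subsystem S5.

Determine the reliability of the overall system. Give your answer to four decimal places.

Parallel (agent cylinder valve and smoke detector): 1 − (1 − 0.858000)(1 − 0.854000) = 0.979268
Series (releasing panel and discharge nozzle): 0.829000 × 0.839000 = 0.695531
Parallel (manual pull station and [0.695531]): 1 − (1 − 0.900000)(1 − 0.695531) = 0.969553
Series ([0.979268] and [0.969553]): 0.979268 × 0.969553 = 0.949452
Parallel (pressure switch and [0.949452]): 1 − (1 − 0.913000)(1 − 0.949452) = 0.9956

0.9956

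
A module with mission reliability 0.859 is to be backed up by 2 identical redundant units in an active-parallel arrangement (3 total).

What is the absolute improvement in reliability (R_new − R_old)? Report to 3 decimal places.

0.138

R_before = 0.859
R_after = 1 − (1 − 0.859)^3 = 0.997
ΔR = 0.997 − 0.859 = 0.138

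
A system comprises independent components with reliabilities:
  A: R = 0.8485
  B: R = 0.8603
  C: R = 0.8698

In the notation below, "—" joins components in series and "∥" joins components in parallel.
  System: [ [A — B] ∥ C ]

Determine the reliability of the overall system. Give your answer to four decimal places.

0.9648

Series (A and B): 0.848500 × 0.860300 = 0.729965
Parallel ([0.729965] and C): 1 − (1 − 0.729965)(1 − 0.869800) = 0.9648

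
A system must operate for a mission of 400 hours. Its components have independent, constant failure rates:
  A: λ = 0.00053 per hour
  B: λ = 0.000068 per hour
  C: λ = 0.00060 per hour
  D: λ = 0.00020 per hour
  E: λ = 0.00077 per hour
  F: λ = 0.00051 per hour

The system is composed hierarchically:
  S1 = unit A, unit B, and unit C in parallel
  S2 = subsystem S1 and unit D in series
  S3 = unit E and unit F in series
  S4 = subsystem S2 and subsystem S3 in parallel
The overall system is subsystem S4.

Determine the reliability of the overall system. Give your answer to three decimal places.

0.969

R(A) = exp(−0.00053 × 400) = 0.80896
R(B) = exp(−0.000068 × 400) = 0.97317
R(C) = exp(−0.00060 × 400) = 0.78663
R(D) = exp(−0.00020 × 400) = 0.92312
R(E) = exp(−0.00077 × 400) = 0.73492
R(F) = exp(−0.00051 × 400) = 0.81546
Parallel (A, B, and C): 1 − (1 − 0.80896)(1 − 0.97317)(1 − 0.78663) = 0.99891
Series ([0.99891] and D): 0.99891 × 0.92312 = 0.92211
Series (E and F): 0.73492 × 0.81546 = 0.59930
Parallel ([0.92211] and [0.59930]): 1 − (1 − 0.92211)(1 − 0.59930) = 0.969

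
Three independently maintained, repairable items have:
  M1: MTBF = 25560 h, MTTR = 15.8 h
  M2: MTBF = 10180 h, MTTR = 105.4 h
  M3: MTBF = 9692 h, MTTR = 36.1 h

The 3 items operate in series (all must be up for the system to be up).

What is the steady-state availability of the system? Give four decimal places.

A(M1) = MTBF/(MTBF+MTTR) = 25560/(25560+15.8) = 0.999382
A(M2) = MTBF/(MTBF+MTTR) = 10180/(10180+105.4) = 0.989752
A(M3) = MTBF/(MTBF+MTTR) = 9692/(9692+36.1) = 0.996289
Series availability: 0.999382 × 0.989752 × 0.996289 = 0.9855

0.9855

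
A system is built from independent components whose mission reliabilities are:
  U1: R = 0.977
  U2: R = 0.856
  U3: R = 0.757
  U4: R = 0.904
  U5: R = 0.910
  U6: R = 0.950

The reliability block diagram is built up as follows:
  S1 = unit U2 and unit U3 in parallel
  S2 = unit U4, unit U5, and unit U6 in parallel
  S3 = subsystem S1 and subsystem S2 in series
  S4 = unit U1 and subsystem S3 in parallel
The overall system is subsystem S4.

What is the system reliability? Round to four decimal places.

0.9992

Parallel (U2 and U3): 1 − (1 − 0.856000)(1 − 0.757000) = 0.965008
Parallel (U4, U5, and U6): 1 − (1 − 0.904000)(1 − 0.910000)(1 − 0.950000) = 0.999568
Series ([0.965008] and [0.999568]): 0.965008 × 0.999568 = 0.964591
Parallel (U1 and [0.964591]): 1 − (1 − 0.977000)(1 − 0.964591) = 0.9992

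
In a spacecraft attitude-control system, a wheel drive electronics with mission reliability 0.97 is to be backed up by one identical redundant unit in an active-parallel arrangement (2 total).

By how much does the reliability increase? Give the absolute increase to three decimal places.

R_before = 0.97
R_after = 1 − (1 − 0.97)^2 = 0.999
ΔR = 0.999 − 0.97 = 0.029

0.029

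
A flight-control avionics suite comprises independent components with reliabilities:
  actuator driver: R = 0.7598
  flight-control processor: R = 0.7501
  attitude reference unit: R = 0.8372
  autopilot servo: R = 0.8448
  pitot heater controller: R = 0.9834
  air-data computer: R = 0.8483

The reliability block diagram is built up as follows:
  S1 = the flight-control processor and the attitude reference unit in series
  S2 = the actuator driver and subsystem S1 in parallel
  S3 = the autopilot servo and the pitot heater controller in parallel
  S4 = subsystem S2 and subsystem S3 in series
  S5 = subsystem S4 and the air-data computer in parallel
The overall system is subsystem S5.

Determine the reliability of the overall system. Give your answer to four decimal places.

0.9861

Series (flight-control processor and attitude reference unit): 0.750100 × 0.837200 = 0.627984
Parallel (actuator driver and [0.627984]): 1 − (1 − 0.759800)(1 − 0.627984) = 0.910642
Parallel (autopilot servo and pitot heater controller): 1 − (1 − 0.844800)(1 − 0.983400) = 0.997424
Series ([0.910642] and [0.997424]): 0.910642 × 0.997424 = 0.908296
Parallel ([0.908296] and air-data computer): 1 − (1 − 0.908296)(1 − 0.848300) = 0.9861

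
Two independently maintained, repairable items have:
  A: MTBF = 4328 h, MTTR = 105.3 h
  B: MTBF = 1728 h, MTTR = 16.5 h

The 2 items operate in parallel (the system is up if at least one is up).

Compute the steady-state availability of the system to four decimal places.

A(A) = MTBF/(MTBF+MTTR) = 4328/(4328+105.3) = 0.976248
A(B) = MTBF/(MTBF+MTTR) = 1728/(1728+16.5) = 0.990542
Parallel availability: 1 − (1 − 0.976248)(1 − 0.990542) = 0.9998

0.9998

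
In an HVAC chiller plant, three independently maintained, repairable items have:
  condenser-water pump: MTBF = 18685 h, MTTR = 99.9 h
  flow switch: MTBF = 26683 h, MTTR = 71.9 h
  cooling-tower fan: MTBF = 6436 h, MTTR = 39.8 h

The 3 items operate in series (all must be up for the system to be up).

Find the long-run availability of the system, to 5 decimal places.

A(condenser-water pump) = MTBF/(MTBF+MTTR) = 18685/(18685+99.9) = 0.994682
A(flow switch) = MTBF/(MTBF+MTTR) = 26683/(26683+71.9) = 0.997313
A(cooling-tower fan) = MTBF/(MTBF+MTTR) = 6436/(6436+39.8) = 0.993854
Series availability: 0.994682 × 0.997313 × 0.993854 = 0.98591

0.98591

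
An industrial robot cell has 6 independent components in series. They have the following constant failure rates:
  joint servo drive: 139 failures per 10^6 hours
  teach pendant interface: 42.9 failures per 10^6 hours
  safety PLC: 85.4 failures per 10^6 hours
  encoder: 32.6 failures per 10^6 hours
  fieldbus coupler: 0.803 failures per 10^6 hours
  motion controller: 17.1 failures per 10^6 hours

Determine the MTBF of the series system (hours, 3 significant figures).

Series of exponential components: λ_sys = Σ λ_i
λ_sys = 0.000139 + 0.0000429 + 0.0000854 + 0.0000326 + 0.000000803 + 0.0000171 = 3.1780e-04 /h
MTBF = 1 / λ_sys = 3150 h

3150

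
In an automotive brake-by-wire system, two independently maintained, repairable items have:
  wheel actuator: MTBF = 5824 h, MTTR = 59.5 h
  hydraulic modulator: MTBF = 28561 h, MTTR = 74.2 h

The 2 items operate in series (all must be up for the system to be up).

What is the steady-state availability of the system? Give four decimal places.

A(wheel actuator) = MTBF/(MTBF+MTTR) = 5824/(5824+59.5) = 0.989887
A(hydraulic modulator) = MTBF/(MTBF+MTTR) = 28561/(28561+74.2) = 0.997409
Series availability: 0.989887 × 0.997409 = 0.9873

0.9873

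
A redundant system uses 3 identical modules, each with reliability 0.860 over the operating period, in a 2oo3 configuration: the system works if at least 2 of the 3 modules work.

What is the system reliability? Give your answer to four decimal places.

0.9467

R = Σ_{i=2}^{3} C(3,i) p^i (1−p)^{3−i} with p = 0.860
C(3,2)·0.860^2·0.140^1 = 0.310632
C(3,3)·0.860^3·0.140^0 = 0.636056
Sum = 0.9467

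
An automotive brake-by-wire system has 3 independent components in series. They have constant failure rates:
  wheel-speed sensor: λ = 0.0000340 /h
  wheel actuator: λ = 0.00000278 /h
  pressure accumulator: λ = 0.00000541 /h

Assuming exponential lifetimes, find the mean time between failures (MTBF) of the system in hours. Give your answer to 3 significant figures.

23700

Series of exponential components: λ_sys = Σ λ_i
λ_sys = 0.0000340 + 0.00000278 + 0.00000541 = 4.2190e-05 /h
MTBF = 1 / λ_sys = 23700 h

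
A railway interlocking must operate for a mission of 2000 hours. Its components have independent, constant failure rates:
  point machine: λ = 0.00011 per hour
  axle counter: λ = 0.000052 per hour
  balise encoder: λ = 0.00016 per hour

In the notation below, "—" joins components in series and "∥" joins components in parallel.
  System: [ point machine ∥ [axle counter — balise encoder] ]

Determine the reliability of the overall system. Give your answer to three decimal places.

0.932

R(point machine) = exp(−0.00011 × 2000) = 0.80252
R(axle counter) = exp(−0.000052 × 2000) = 0.90123
R(balise encoder) = exp(−0.00016 × 2000) = 0.72615
Series (axle counter and balise encoder): 0.90123 × 0.72615 = 0.65443
Parallel (point machine and [0.65443]): 1 − (1 − 0.80252)(1 − 0.65443) = 0.932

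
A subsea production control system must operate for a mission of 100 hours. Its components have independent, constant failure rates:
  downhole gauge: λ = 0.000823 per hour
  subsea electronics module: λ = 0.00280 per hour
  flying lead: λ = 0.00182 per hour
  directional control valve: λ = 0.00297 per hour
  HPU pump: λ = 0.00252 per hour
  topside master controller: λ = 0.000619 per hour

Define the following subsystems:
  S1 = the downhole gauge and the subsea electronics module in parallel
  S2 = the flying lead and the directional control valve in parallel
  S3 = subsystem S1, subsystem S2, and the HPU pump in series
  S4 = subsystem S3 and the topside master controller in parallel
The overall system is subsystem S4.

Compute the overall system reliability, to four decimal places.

0.9838

R(downhole gauge) = exp(−0.000823 × 100) = 0.920996
R(subsea electronics module) = exp(−0.00280 × 100) = 0.755784
R(flying lead) = exp(−0.00182 × 100) = 0.833601
R(directional control valve) = exp(−0.00297 × 100) = 0.743044
R(HPU pump) = exp(−0.00252 × 100) = 0.777245
R(topside master controller) = exp(−0.000619 × 100) = 0.939977
Parallel (downhole gauge and subsea electronics module): 1 − (1 − 0.920996)(1 − 0.755784) = 0.980706
Parallel (flying lead and directional control valve): 1 − (1 − 0.833601)(1 − 0.743044) = 0.957243
Series ([0.980706], [0.957243], and HPU pump): 0.980706 × 0.957243 × 0.777245 = 0.729657
Parallel ([0.729657] and topside master controller): 1 − (1 − 0.729657)(1 − 0.939977) = 0.9838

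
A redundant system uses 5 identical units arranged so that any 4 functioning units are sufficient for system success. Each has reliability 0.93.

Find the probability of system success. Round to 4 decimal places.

R = Σ_{i=4}^{5} C(5,i) p^i (1−p)^{5−i} with p = 0.93
C(5,4)·0.93^4·0.07^1 = 0.261818
C(5,5)·0.93^5·0.07^0 = 0.695688
Sum = 0.9575

0.9575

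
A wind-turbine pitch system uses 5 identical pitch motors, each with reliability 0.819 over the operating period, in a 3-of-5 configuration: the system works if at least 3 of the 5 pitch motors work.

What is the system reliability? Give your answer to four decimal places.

0.9556

R = Σ_{i=3}^{5} C(5,i) p^i (1−p)^{5−i} with p = 0.819
C(5,3)·0.819^3·0.181^2 = 0.179974
C(5,4)·0.819^4·0.181^1 = 0.407178
C(5,5)·0.819^5·0.181^0 = 0.368485
Sum = 0.9556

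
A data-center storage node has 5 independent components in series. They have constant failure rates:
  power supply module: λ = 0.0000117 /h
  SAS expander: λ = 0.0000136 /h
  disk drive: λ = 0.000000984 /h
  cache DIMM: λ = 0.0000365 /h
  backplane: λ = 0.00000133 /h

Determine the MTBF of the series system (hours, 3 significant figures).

15600

Series of exponential components: λ_sys = Σ λ_i
λ_sys = 0.0000117 + 0.0000136 + 0.000000984 + 0.0000365 + 0.00000133 = 6.4114e-05 /h
MTBF = 1 / λ_sys = 15600 h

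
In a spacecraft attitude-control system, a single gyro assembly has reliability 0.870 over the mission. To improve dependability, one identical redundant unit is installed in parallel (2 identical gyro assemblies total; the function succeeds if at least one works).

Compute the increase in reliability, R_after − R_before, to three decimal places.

R_before = 0.870
R_after = 1 − (1 − 0.870)^2 = 0.983
ΔR = 0.983 − 0.870 = 0.113

0.113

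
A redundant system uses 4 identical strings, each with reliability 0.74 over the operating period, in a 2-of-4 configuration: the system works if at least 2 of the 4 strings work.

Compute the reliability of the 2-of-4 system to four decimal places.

0.9434

R = Σ_{i=2}^{4} C(4,i) p^i (1−p)^{4−i} with p = 0.74
C(4,2)·0.74^2·0.26^2 = 0.222107
C(4,3)·0.74^3·0.26^1 = 0.421433
C(4,4)·0.74^4·0.26^0 = 0.299866
Sum = 0.9434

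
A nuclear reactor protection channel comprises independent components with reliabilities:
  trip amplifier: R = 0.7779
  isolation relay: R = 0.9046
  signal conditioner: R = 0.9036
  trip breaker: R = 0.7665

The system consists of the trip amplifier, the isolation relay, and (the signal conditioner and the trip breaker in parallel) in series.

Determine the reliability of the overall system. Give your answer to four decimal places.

Parallel (signal conditioner and trip breaker): 1 − (1 − 0.903600)(1 − 0.766500) = 0.977491
Series (trip amplifier, isolation relay, and [0.977491]): 0.777900 × 0.904600 × 0.977491 = 0.6878

0.6878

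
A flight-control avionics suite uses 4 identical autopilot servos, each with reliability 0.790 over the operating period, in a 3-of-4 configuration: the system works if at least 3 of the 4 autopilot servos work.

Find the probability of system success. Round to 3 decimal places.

R = Σ_{i=3}^{4} C(4,i) p^i (1−p)^{4−i} with p = 0.790
C(4,3)·0.790^3·0.210^1 = 0.41415
C(4,4)·0.790^4·0.210^0 = 0.38950
Sum = 0.804

0.804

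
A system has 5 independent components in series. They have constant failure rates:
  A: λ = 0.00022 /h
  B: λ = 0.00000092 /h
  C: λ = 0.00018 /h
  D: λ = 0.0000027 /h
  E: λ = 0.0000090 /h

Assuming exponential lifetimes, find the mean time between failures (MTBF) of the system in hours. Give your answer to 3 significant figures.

2420

Series of exponential components: λ_sys = Σ λ_i
λ_sys = 0.00022 + 0.00000092 + 0.00018 + 0.0000027 + 0.0000090 = 4.1262e-04 /h
MTBF = 1 / λ_sys = 2420 h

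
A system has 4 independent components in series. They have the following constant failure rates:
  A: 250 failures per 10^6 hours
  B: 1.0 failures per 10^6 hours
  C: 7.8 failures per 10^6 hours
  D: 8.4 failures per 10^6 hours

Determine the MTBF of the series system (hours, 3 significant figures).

Series of exponential components: λ_sys = Σ λ_i
λ_sys = 0.00025 + 0.0000010 + 0.0000078 + 0.0000084 = 2.6720e-04 /h
MTBF = 1 / λ_sys = 3740 h

3740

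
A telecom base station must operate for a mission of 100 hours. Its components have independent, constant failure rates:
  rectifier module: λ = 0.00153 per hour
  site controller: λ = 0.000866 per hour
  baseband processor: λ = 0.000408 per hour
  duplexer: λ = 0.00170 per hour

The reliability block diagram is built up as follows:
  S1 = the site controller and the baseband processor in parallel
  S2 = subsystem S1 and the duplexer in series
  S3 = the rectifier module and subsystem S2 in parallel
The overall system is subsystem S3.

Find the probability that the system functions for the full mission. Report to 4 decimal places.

0.9774

R(rectifier module) = exp(−0.00153 × 100) = 0.858130
R(site controller) = exp(−0.000866 × 100) = 0.917044
R(baseband processor) = exp(−0.000408 × 100) = 0.960021
R(duplexer) = exp(−0.00170 × 100) = 0.843665
Parallel (site controller and baseband processor): 1 − (1 − 0.917044)(1 − 0.960021) = 0.996684
Series ([0.996684] and duplexer): 0.996684 × 0.843665 = 0.840867
Parallel (rectifier module and [0.840867]): 1 − (1 − 0.858130)(1 − 0.840867) = 0.9774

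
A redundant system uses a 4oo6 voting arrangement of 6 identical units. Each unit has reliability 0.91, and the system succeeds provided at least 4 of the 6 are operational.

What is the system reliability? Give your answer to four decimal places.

0.9882

R = Σ_{i=4}^{6} C(6,i) p^i (1−p)^{6−i} with p = 0.91
C(6,4)·0.91^4·0.09^2 = 0.083319
C(6,5)·0.91^5·0.09^1 = 0.336977
C(6,6)·0.91^6·0.09^0 = 0.567869
Sum = 0.9882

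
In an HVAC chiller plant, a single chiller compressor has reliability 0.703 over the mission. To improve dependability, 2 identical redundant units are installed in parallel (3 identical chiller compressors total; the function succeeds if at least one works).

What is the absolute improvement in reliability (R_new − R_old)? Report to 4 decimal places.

R_before = 0.703
R_after = 1 − (1 − 0.703)^3 = 0.9738
ΔR = 0.9738 − 0.703 = 0.2708

0.2708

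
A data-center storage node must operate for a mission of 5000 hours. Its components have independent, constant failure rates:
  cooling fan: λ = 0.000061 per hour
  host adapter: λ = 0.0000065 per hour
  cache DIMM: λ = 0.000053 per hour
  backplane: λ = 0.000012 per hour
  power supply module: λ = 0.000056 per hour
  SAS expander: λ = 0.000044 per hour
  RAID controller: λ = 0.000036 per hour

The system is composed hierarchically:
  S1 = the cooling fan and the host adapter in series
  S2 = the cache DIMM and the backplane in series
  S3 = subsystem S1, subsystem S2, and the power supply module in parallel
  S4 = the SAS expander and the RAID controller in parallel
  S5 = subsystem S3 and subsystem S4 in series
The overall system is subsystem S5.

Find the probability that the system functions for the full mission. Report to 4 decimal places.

R(cooling fan) = exp(−0.000061 × 5000) = 0.737123
R(host adapter) = exp(−0.0000065 × 5000) = 0.968022
R(cache DIMM) = exp(−0.000053 × 5000) = 0.767206
R(backplane) = exp(−0.000012 × 5000) = 0.941765
R(power supply module) = exp(−0.000056 × 5000) = 0.755784
R(SAS expander) = exp(−0.000044 × 5000) = 0.802519
R(RAID controller) = exp(−0.000036 × 5000) = 0.835270
Series (cooling fan and host adapter): 0.737123 × 0.968022 = 0.713551
Series (cache DIMM and backplane): 0.767206 × 0.941765 = 0.722528
Parallel ([0.713551], [0.722528], and power supply module): 1 − (1 − 0.713551)(1 − 0.722528)(1 − 0.755784) = 0.980589
Parallel (SAS expander and RAID controller): 1 − (1 − 0.802519)(1 − 0.835270) = 0.967469
Series ([0.980589] and [0.967469]): 0.980589 × 0.967469 = 0.9487

0.9487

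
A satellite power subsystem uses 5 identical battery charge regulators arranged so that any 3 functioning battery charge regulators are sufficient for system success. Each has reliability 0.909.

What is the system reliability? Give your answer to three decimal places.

0.993

R = Σ_{i=3}^{5} C(5,i) p^i (1−p)^{5−i} with p = 0.909
C(5,3)·0.909^3·0.091^2 = 0.06220
C(5,4)·0.909^4·0.091^1 = 0.31065
C(5,5)·0.909^5·0.091^0 = 0.62061
Sum = 0.993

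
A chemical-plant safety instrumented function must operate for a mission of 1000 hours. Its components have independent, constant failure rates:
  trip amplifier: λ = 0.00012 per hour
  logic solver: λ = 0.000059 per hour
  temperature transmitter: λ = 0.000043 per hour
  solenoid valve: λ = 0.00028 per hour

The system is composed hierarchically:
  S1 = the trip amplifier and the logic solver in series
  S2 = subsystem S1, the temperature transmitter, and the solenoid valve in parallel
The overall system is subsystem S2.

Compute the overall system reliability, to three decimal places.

0.998

R(trip amplifier) = exp(−0.00012 × 1000) = 0.88692
R(logic solver) = exp(−0.000059 × 1000) = 0.94271
R(temperature transmitter) = exp(−0.000043 × 1000) = 0.95791
R(solenoid valve) = exp(−0.00028 × 1000) = 0.75578
Series (trip amplifier and logic solver): 0.88692 × 0.94271 = 0.83611
Parallel ([0.83611], temperature transmitter, and solenoid valve): 1 − (1 − 0.83611)(1 − 0.95791)(1 − 0.75578) = 0.998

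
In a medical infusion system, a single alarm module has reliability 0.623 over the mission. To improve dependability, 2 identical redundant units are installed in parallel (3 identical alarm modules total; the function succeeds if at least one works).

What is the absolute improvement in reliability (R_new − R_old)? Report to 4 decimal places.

0.3234

R_before = 0.623
R_after = 1 − (1 − 0.623)^3 = 0.9464
ΔR = 0.9464 − 0.623 = 0.3234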